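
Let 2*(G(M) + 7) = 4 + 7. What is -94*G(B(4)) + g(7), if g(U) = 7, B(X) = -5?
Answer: 148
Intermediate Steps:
G(M) = -3/2 (G(M) = -7 + (4 + 7)/2 = -7 + (1/2)*11 = -7 + 11/2 = -3/2)
-94*G(B(4)) + g(7) = -94*(-3/2) + 7 = 141 + 7 = 148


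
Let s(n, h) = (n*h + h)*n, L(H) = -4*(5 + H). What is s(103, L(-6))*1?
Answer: 42848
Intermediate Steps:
L(H) = -20 - 4*H
s(n, h) = n*(h + h*n) (s(n, h) = (h*n + h)*n = (h + h*n)*n = n*(h + h*n))
s(103, L(-6))*1 = ((-20 - 4*(-6))*103*(1 + 103))*1 = ((-20 + 24)*103*104)*1 = (4*103*104)*1 = 42848*1 = 42848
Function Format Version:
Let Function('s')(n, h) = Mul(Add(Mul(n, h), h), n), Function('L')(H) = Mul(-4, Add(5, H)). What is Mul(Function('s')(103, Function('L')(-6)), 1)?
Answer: 42848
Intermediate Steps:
Function('L')(H) = Add(-20, Mul(-4, H))
Function('s')(n, h) = Mul(n, Add(h, Mul(h, n))) (Function('s')(n, h) = Mul(Add(Mul(h, n), h), n) = Mul(Add(h, Mul(h, n)), n) = Mul(n, Add(h, Mul(h, n))))
Mul(Function('s')(103, Function('L')(-6)), 1) = Mul(Mul(Add(-20, Mul(-4, -6)), 103, Add(1, 103)), 1) = Mul(Mul(Add(-20, 24), 103, 104), 1) = Mul(Mul(4, 103, 104), 1) = Mul(42848, 1) = 42848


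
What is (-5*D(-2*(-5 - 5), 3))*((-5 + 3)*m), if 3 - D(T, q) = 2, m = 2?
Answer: 20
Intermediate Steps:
D(T, q) = 1 (D(T, q) = 3 - 1*2 = 3 - 2 = 1)
(-5*D(-2*(-5 - 5), 3))*((-5 + 3)*m) = (-5*1)*((-5 + 3)*2) = -(-10)*2 = -5*(-4) = 20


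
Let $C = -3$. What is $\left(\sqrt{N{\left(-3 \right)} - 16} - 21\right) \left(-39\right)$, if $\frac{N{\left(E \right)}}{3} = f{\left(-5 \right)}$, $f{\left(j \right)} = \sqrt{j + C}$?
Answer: $819 - 39 \sqrt{-16 + 6 i \sqrt{2}} \approx 778.93 - 161.06 i$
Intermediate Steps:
$f{\left(j \right)} = \sqrt{-3 + j}$ ($f{\left(j \right)} = \sqrt{j - 3} = \sqrt{-3 + j}$)
$N{\left(E \right)} = 6 i \sqrt{2}$ ($N{\left(E \right)} = 3 \sqrt{-3 - 5} = 3 \sqrt{-8} = 3 \cdot 2 i \sqrt{2} = 6 i \sqrt{2}$)
$\left(\sqrt{N{\left(-3 \right)} - 16} - 21\right) \left(-39\right) = \left(\sqrt{6 i \sqrt{2} - 16} - 21\right) \left(-39\right) = \left(\sqrt{-16 + 6 i \sqrt{2}} - 21\right) \left(-39\right) = \left(-21 + \sqrt{-16 + 6 i \sqrt{2}}\right) \left(-39\right) = 819 - 39 \sqrt{-16 + 6 i \sqrt{2}}$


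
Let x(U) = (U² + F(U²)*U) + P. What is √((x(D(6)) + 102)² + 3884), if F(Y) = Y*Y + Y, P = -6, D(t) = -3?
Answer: √31109 ≈ 176.38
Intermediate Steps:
F(Y) = Y + Y² (F(Y) = Y² + Y = Y + Y²)
x(U) = -6 + U² + U³*(1 + U²) (x(U) = (U² + (U²*(1 + U²))*U) - 6 = (U² + U³*(1 + U²)) - 6 = -6 + U² + U³*(1 + U²))
√((x(D(6)) + 102)² + 3884) = √(((-6 + (-3)² + (-3)³ + (-3)⁵) + 102)² + 3884) = √(((-6 + 9 - 27 - 243) + 102)² + 3884) = √((-267 + 102)² + 3884) = √((-165)² + 3884) = √(27225 + 3884) = √31109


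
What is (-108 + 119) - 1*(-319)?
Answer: 330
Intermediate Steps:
(-108 + 119) - 1*(-319) = 11 + 319 = 330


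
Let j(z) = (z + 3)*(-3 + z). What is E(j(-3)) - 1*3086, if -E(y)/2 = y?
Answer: -3086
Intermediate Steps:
j(z) = (-3 + z)*(3 + z) (j(z) = (3 + z)*(-3 + z) = (-3 + z)*(3 + z))
E(y) = -2*y
E(j(-3)) - 1*3086 = -2*(-9 + (-3)²) - 1*3086 = -2*(-9 + 9) - 3086 = -2*0 - 3086 = 0 - 3086 = -3086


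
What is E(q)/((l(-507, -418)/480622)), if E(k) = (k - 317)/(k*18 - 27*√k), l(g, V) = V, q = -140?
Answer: -219644254/1070289 + 109822127*I*√35/24973410 ≈ -205.22 + 26.016*I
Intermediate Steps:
E(k) = (-317 + k)/(-27*√k + 18*k) (E(k) = (-317 + k)/(18*k - 27*√k) = (-317 + k)/(-27*√k + 18*k))
E(q)/((l(-507, -418)/480622)) = ((317 - 1*(-140))/(9*(-2*(-140) + 3*√(-140))))/((-418/480622)) = ((317 + 140)/(9*(280 + 3*(2*I*√35))))/((-418*1/480622)) = ((⅑)*457/(280 + 6*I*√35))/(-209/240311) = (457/(9*(280 + 6*I*√35)))*(-240311/209) = -109822127/(1881*(280 + 6*I*√35))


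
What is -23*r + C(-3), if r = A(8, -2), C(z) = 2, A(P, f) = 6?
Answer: -136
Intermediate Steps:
r = 6
-23*r + C(-3) = -23*6 + 2 = -138 + 2 = -136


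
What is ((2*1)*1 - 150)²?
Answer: 21904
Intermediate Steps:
((2*1)*1 - 150)² = (2*1 - 150)² = (2 - 150)² = (-148)² = 21904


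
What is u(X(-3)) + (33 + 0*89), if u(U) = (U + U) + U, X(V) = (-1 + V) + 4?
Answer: 33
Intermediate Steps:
X(V) = 3 + V
u(U) = 3*U (u(U) = 2*U + U = 3*U)
u(X(-3)) + (33 + 0*89) = 3*(3 - 3) + (33 + 0*89) = 3*0 + (33 + 0) = 0 + 33 = 33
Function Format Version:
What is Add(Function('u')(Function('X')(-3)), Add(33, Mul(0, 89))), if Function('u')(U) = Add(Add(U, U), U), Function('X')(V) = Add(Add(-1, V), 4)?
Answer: 33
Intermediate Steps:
Function('X')(V) = Add(3, V)
Function('u')(U) = Mul(3, U) (Function('u')(U) = Add(Mul(2, U), U) = Mul(3, U))
Add(Function('u')(Function('X')(-3)), Add(33, Mul(0, 89))) = Add(Mul(3, Add(3, -3)), Add(33, Mul(0, 89))) = Add(Mul(3, 0), Add(33, 0)) = Add(0, 33) = 33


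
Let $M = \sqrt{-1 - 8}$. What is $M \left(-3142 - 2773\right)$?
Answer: $- 17745 i \approx - 17745.0 i$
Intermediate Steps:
$M = 3 i$ ($M = \sqrt{-1 - 8} = \sqrt{-9} = 3 i \approx 3.0 i$)
$M \left(-3142 - 2773\right) = 3 i \left(-3142 - 2773\right) = 3 i \left(-5915\right) = - 17745 i$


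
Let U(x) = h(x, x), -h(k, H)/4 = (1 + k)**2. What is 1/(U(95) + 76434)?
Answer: 1/39570 ≈ 2.5272e-5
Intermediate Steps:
h(k, H) = -4*(1 + k)**2
U(x) = -4*(1 + x)**2
1/(U(95) + 76434) = 1/(-4*(1 + 95)**2 + 76434) = 1/(-4*96**2 + 76434) = 1/(-4*9216 + 76434) = 1/(-36864 + 76434) = 1/39570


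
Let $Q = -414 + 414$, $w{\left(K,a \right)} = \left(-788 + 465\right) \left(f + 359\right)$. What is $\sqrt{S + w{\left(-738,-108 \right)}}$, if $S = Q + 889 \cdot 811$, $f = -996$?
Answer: $3 \sqrt{102970} \approx 962.67$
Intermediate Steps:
$w{\left(K,a \right)} = 205751$ ($w{\left(K,a \right)} = \left(-788 + 465\right) \left(-996 + 359\right) = \left(-323\right) \left(-637\right) = 205751$)
$Q = 0$
$S = 720979$ ($S = 0 + 889 \cdot 811 = 0 + 720979 = 720979$)
$\sqrt{S + w{\left(-738,-108 \right)}} = \sqrt{720979 + 205751} = \sqrt{926730} = 3 \sqrt{102970}$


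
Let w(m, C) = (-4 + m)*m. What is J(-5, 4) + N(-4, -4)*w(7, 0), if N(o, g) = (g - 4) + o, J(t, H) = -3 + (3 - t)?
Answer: -247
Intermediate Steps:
J(t, H) = -t
N(o, g) = -4 + g + o (N(o, g) = (-4 + g) + o = -4 + g + o)
w(m, C) = m*(-4 + m)
J(-5, 4) + N(-4, -4)*w(7, 0) = -1*(-5) + (-4 - 4 - 4)*(7*(-4 + 7)) = 5 - 84*3 = 5 - 12*21 = 5 - 252 = -247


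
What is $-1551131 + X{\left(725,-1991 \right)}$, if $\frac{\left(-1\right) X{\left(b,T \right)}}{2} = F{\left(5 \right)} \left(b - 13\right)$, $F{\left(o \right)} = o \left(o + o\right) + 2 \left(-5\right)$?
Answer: $-1608091$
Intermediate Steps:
$F{\left(o \right)} = -10 + 2 o^{2}$ ($F{\left(o \right)} = o 2 o - 10 = 2 o^{2} - 10 = -10 + 2 o^{2}$)
$X{\left(b,T \right)} = 1040 - 80 b$ ($X{\left(b,T \right)} = - 2 \left(-10 + 2 \cdot 5^{2}\right) \left(b - 13\right) = - 2 \left(-10 + 2 \cdot 25\right) \left(-13 + b\right) = - 2 \left(-10 + 50\right) \left(-13 + b\right) = - 2 \cdot 40 \left(-13 + b\right) = - 2 \left(-520 + 40 b\right) = 1040 - 80 b$)
$-1551131 + X{\left(725,-1991 \right)} = -1551131 + \left(1040 - 58000\right) = -1551131 - 56960 = -1608091$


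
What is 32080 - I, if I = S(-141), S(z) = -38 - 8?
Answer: 32126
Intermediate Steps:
S(z) = -46
I = -46
32080 - I = 32080 - 1*(-46) = 32080 + 46 = 32126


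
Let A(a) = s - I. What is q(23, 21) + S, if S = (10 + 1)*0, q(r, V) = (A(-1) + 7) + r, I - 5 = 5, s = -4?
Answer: 16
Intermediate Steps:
I = 10 (I = 5 + 5 = 10)
A(a) = -14 (A(a) = -4 - 1*10 = -4 - 10 = -14)
q(r, V) = -7 + r (q(r, V) = (-14 + 7) + r = -7 + r)
S = 0 (S = 11*0 = 0)
q(23, 21) + S = (-7 + 23) + 0 = 16 + 0 = 16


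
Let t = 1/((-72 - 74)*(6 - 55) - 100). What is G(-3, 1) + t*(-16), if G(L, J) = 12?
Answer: 42316/3527 ≈ 11.998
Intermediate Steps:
t = 1/7054 (t = 1/(-146*(-49) - 100) = 1/(7154 - 100) = 1/7054 ≈ 0.00014176)
G(-3, 1) + t*(-16) = 12 + (1/7054)*(-16) = 12 - 8/3527 = 42316/3527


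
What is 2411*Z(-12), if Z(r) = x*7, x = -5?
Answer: -84385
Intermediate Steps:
Z(r) = -35 (Z(r) = -5*7 = -35)
2411*Z(-12) = 2411*(-35) = -84385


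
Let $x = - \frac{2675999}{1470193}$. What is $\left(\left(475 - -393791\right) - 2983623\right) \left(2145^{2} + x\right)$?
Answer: $- \frac{17515425961927155882}{1470193} \approx -1.1914 \cdot 10^{13}$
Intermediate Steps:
$x = - \frac{2675999}{1470193}$ ($x = \left(-2675999\right) \frac{1}{1470193} = - \frac{2675999}{1470193} \approx -1.8202$)
$\left(\left(475 - -393791\right) - 2983623\right) \left(2145^{2} + x\right) = \left(\left(475 - -393791\right) - 2983623\right) \left(2145^{2} - \frac{2675999}{1470193}\right) = \left(\left(475 + 393791\right) - 2983623\right) \left(4601025 - \frac{2675999}{1470193}\right) = \left(394266 - 2983623\right) \frac{6764392071826}{1470193} = \left(-2589357\right) \frac{6764392071826}{1470193} = - \frac{17515425961927155882}{1470193}$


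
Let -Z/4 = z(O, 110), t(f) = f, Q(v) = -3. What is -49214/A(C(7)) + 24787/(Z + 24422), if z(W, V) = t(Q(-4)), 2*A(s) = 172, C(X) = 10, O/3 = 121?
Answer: -600181597/1050662 ≈ -571.24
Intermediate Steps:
O = 363 (O = 3*121 = 363)
A(s) = 86 (A(s) = (1/2)*172 = 86)
z(W, V) = -3
Z = 12 (Z = -4*(-3) = 12)
-49214/A(C(7)) + 24787/(Z + 24422) = -49214/86 + 24787/(12 + 24422) = -49214*1/86 + 24787/24434 = -24607/43 + 24787*(1/24434) = -24607/43 + 24787/24434 = -600181597/1050662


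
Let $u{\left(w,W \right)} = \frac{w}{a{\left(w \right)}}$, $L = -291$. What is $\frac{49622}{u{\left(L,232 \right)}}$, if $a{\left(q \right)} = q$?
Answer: $49622$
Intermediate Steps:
$u{\left(w,W \right)} = 1$ ($u{\left(w,W \right)} = \frac{w}{w} = 1$)
$\frac{49622}{u{\left(L,232 \right)}} = \frac{49622}{1} = 49622 \cdot 1 = 49622$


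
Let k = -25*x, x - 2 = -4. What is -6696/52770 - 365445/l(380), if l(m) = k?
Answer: -128565783/17590 ≈ -7309.0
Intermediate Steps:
x = -2 (x = 2 - 4 = -2)
k = 50 (k = -25*(-2) = -1*(-50) = 50)
l(m) = 50
-6696/52770 - 365445/l(380) = -6696/52770 - 365445/50 = -6696*1/52770 - 365445*1/50 = -1116/8795 - 73089/10 = -128565783/17590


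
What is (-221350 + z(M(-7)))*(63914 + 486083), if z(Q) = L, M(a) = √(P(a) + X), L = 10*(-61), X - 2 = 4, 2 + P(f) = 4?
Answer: -122077334120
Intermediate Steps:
P(f) = 2 (P(f) = -2 + 4 = 2)
X = 6 (X = 2 + 4 = 6)
L = -610
M(a) = 2*√2 (M(a) = √(2 + 6) = √8 = 2*√2)
z(Q) = -610
(-221350 + z(M(-7)))*(63914 + 486083) = (-221350 - 610)*(63914 + 486083) = -221960*549997 = -122077334120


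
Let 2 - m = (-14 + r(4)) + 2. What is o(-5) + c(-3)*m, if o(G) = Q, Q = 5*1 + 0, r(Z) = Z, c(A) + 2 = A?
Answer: -45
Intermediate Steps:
c(A) = -2 + A
m = 10 (m = 2 - ((-14 + 4) + 2) = 2 - (-10 + 2) = 2 - 1*(-8) = 2 + 8 = 10)
Q = 5 (Q = 5 + 0 = 5)
o(G) = 5
o(-5) + c(-3)*m = 5 + (-2 - 3)*10 = 5 - 5*10 = 5 - 50 = -45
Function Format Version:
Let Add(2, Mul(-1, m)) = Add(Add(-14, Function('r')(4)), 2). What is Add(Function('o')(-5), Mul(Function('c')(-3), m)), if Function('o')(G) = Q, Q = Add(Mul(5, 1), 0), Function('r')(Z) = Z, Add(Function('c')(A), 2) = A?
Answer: -45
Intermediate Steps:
Function('c')(A) = Add(-2, A)
m = 10 (m = Add(2, Mul(-1, Add(Add(-14, 4), 2))) = Add(2, Mul(-1, Add(-10, 2))) = Add(2, Mul(-1, -8)) = Add(2, 8) = 10)
Q = 5 (Q = Add(5, 0) = 5)
Function('o')(G) = 5
Add(Function('o')(-5), Mul(Function('c')(-3), m)) = Add(5, Mul(Add(-2, -3), 10)) = Add(5, Mul(-5, 10)) = Add(5, -50) = -45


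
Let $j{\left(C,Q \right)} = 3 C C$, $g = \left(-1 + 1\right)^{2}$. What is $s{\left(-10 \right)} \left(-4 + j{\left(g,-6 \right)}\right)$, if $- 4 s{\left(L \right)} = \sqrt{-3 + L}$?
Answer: $i \sqrt{13} \approx 3.6056 i$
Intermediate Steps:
$g = 0$ ($g = 0^{2} = 0$)
$j{\left(C,Q \right)} = 3 C^{2}$
$s{\left(L \right)} = - \frac{\sqrt{-3 + L}}{4}$
$s{\left(-10 \right)} \left(-4 + j{\left(g,-6 \right)}\right) = - \frac{\sqrt{-3 - 10}}{4} \left(-4 + 3 \cdot 0^{2}\right) = - \frac{\sqrt{-13}}{4} \left(-4 + 3 \cdot 0\right) = - \frac{i \sqrt{13}}{4} \left(-4 + 0\right) = - \frac{i \sqrt{13}}{4} \left(-4\right) = i \sqrt{13}$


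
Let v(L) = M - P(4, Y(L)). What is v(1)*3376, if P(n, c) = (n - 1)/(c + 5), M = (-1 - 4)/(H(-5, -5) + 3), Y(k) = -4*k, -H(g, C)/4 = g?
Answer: -249824/23 ≈ -10862.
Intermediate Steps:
H(g, C) = -4*g
M = -5/23 (M = (-1 - 4)/(-4*(-5) + 3) = -5/(20 + 3) = -5/23 ≈ -0.21739)
P(n, c) = (-1 + n)/(5 + c)
v(L) = -5/23 - 3/(5 - 4*L) (v(L) = -5/23 - (-1 + 4)/(5 - 4*L) = -5/23 - 3/(5 - 4*L))
v(1)*3376 = (2*(47 - 10*1)/(23*(-5 + 4*1)))*3376 = (2*(47 - 10)/(23*(-5 + 4)))*3376 = ((2/23)*37/(-1))*3376 = ((2/23)*(-1)*37)*3376 = -74/23*3376 = -249824/23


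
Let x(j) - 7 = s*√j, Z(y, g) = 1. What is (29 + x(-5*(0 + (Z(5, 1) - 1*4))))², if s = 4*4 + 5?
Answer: 7911 + 1512*√15 ≈ 13767.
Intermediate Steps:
s = 21 (s = 16 + 5 = 21)
x(j) = 7 + 21*√j
(29 + x(-5*(0 + (Z(5, 1) - 1*4))))² = (29 + (7 + 21*√(-5*(0 + (1 - 1*4)))))² = (29 + (7 + 21*√(-5*(0 + (1 - 4)))))² = (29 + (7 + 21*√(-5*(0 - 3))))² = (29 + (7 + 21*√(-5*(-3))))² = (29 + (7 + 21*√15))² = (36 + 21*√15)²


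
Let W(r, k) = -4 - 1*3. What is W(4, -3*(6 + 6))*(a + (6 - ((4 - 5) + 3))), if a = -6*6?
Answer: 224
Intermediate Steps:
W(r, k) = -7 (W(r, k) = -4 - 3 = -7)
a = -36
W(4, -3*(6 + 6))*(a + (6 - ((4 - 5) + 3))) = -7*(-36 + (6 - ((4 - 5) + 3))) = -7*(-36 + (6 - (-1 + 3))) = -7*(-36 + (6 - 1*2)) = -7*(-36 + (6 - 2)) = -7*(-36 + 4) = -7*(-32) = 224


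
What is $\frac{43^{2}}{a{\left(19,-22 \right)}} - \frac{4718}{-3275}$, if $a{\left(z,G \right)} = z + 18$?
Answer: $\frac{6230041}{121175} \approx 51.414$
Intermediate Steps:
$a{\left(z,G \right)} = 18 + z$
$\frac{43^{2}}{a{\left(19,-22 \right)}} - \frac{4718}{-3275} = \frac{43^{2}}{18 + 19} - \frac{4718}{-3275} = \frac{1849}{37} - - \frac{4718}{3275} = 1849 \cdot \frac{1}{37} + \frac{4718}{3275} = \frac{1849}{37} + \frac{4718}{3275} = \frac{6230041}{121175}$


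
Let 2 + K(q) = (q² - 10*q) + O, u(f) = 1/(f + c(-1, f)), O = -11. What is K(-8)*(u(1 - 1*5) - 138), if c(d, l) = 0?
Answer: -72443/4 ≈ -18111.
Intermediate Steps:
u(f) = 1/f (u(f) = 1/(f + 0) = 1/f)
K(q) = -13 + q² - 10*q (K(q) = -2 + ((q² - 10*q) - 11) = -2 + (-11 + q² - 10*q) = -13 + q² - 10*q)
K(-8)*(u(1 - 1*5) - 138) = (-13 + (-8)² - 10*(-8))*(1/(1 - 1*5) - 138) = (-13 + 64 + 80)*(1/(1 - 5) - 138) = 131*(1/(-4) - 138) = 131*(-¼ - 138) = 131*(-553/4) = -72443/4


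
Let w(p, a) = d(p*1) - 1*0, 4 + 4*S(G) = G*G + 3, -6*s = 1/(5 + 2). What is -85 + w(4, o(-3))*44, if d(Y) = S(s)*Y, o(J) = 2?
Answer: -56878/441 ≈ -128.98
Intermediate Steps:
s = -1/42 (s = -1/(6*(5 + 2)) = -1/6/7 = -1/6*1/7 = -1/42 ≈ -0.023810)
S(G) = -1/4 + G**2/4 (S(G) = -1 + (G*G + 3)/4 = -1 + (G**2 + 3)/4 = -1 + (3 + G**2)/4 = -1 + (3/4 + G**2/4) = -1/4 + G**2/4)
d(Y) = -1763*Y/7056 (d(Y) = (-1/4 + (-1/42)**2/4)*Y = (-1/4 + (1/4)*(1/1764))*Y = (-1/4 + 1/7056)*Y = -1763*Y/7056)
w(p, a) = -1763*p/7056 (w(p, a) = -1763*p/7056 - 1*0 = -1763*p/7056 + 0 = -1763*p/7056)
-85 + w(4, o(-3))*44 = -85 - 1763/7056*4*44 = -85 - 1763/1764*44 = -85 - 19393/441 = -56878/441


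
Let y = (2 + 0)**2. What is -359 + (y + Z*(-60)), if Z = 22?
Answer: -1675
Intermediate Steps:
y = 4 (y = 2**2 = 4)
-359 + (y + Z*(-60)) = -359 + (4 + 22*(-60)) = -359 + (4 - 1320) = -359 - 1316 = -1675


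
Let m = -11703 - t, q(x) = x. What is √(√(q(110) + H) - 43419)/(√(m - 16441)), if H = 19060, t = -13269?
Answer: √(25834305 - 1785*√2130)/2975 ≈ 1.7058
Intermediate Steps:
m = 1566 (m = -11703 - 1*(-13269) = -11703 + 13269 = 1566)
√(√(q(110) + H) - 43419)/(√(m - 16441)) = √(√(110 + 19060) - 43419)/(√(1566 - 16441)) = √(√19170 - 43419)/(√(-14875)) = √(3*√2130 - 43419)/((5*I*√595)) = √(-43419 + 3*√2130)*(-I*√595/2975) = -I*√595*√(-43419 + 3*√2130)/2975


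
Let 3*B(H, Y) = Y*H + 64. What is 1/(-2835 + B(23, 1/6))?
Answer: -18/50623 ≈ -0.00035557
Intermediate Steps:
B(H, Y) = 64/3 + H*Y/3 (B(H, Y) = (Y*H + 64)/3 = (H*Y + 64)/3 = (64 + H*Y)/3 = 64/3 + H*Y/3)
1/(-2835 + B(23, 1/6)) = 1/(-2835 + (64/3 + (⅓)*23/6)) = 1/(-2835 + (64/3 + (⅓)*23*(⅙))) = 1/(-2835 + (64/3 + 23/18)) = 1/(-2835 + 407/18) = 1/(-50623/18) = -18/50623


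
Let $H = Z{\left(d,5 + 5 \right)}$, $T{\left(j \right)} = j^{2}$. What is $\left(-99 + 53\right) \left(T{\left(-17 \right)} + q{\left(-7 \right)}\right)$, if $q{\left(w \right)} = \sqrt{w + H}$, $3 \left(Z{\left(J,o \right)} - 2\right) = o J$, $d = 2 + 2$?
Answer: $-13294 - \frac{230 \sqrt{3}}{3} \approx -13427.0$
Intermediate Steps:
$d = 4$
$Z{\left(J,o \right)} = 2 + \frac{J o}{3}$ ($Z{\left(J,o \right)} = 2 + \frac{o J}{3} = 2 + \frac{J o}{3}$)
$H = \frac{46}{3}$ ($H = 2 + \frac{1}{3} \cdot 4 \left(5 + 5\right) = 2 + \frac{1}{3} \cdot 4 \cdot 10 = 2 + \frac{40}{3} = \frac{46}{3} \approx 15.333$)
$q{\left(w \right)} = \sqrt{\frac{46}{3} + w}$ ($q{\left(w \right)} = \sqrt{w + \frac{46}{3}} = \sqrt{\frac{46}{3} + w}$)
$\left(-99 + 53\right) \left(T{\left(-17 \right)} + q{\left(-7 \right)}\right) = \left(-99 + 53\right) \left(\left(-17\right)^{2} + \frac{\sqrt{138 + 9 \left(-7\right)}}{3}\right) = - 46 \left(289 + \frac{\sqrt{138 - 63}}{3}\right) = - 46 \left(289 + \frac{\sqrt{75}}{3}\right) = - 46 \left(289 + \frac{5 \sqrt{3}}{3}\right) = -13294 - \frac{230 \sqrt{3}}{3}$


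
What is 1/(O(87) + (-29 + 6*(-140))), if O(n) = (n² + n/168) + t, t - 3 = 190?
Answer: 56/386037 ≈ 0.00014506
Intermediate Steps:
t = 193 (t = 3 + 190 = 193)
O(n) = 193 + n² + n/168 (O(n) = (n² + n/168) + 193 = 193 + n² + n/168)
1/(O(87) + (-29 + 6*(-140))) = 1/((193 + 87² + (1/168)*87) + (-29 + 6*(-140))) = 1/((193 + 7569 + 29/56) + (-29 - 840)) = 1/(434701/56 - 869) = 1/(386037/56) = 56/386037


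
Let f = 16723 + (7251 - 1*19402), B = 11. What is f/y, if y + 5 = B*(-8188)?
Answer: -4572/90073 ≈ -0.050759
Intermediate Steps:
y = -90073 (y = -5 + 11*(-8188) = -5 - 90068 = -90073)
f = 4572 (f = 16723 + (7251 - 19402) = 16723 - 12151 = 4572)
f/y = 4572/(-90073) = 4572*(-1/90073) = -4572/90073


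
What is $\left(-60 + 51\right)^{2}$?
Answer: $81$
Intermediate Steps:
$\left(-60 + 51\right)^{2} = \left(-9\right)^{2} = 81$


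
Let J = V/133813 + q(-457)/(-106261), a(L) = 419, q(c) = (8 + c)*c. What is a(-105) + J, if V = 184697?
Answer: 5949972834875/14219103193 ≈ 418.45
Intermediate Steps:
q(c) = c*(8 + c)
J = -7831402992/14219103193 (J = 184697/133813 - 457*(8 - 457)/(-106261) = 184697*(1/133813) - 457*(-449)*(-1/106261) = 184697/133813 + 205193*(-1/106261) = 184697/133813 - 205193/106261 = -7831402992/14219103193 ≈ -0.55077)
a(-105) + J = 419 - 7831402992/14219103193 = 5949972834875/14219103193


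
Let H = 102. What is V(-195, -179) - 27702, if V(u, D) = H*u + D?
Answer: -47771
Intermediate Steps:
V(u, D) = D + 102*u (V(u, D) = 102*u + D = D + 102*u)
V(-195, -179) - 27702 = (-179 + 102*(-195)) - 27702 = (-179 - 19890) - 27702 = -20069 - 27702 = -47771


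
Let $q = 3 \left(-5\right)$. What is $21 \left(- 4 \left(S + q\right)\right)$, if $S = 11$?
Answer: $336$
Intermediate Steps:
$q = -15$
$21 \left(- 4 \left(S + q\right)\right) = 21 \left(- 4 \left(11 - 15\right)\right) = 21 \left(\left(-4\right) \left(-4\right)\right) = 21 \cdot 16 = 336$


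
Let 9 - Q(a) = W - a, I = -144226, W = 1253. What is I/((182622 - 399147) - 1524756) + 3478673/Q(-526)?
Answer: -2019030640031/1027355790 ≈ -1965.3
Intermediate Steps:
Q(a) = -1244 + a (Q(a) = 9 - (1253 - a) = 9 + (-1253 + a) = -1244 + a)
I/((182622 - 399147) - 1524756) + 3478673/Q(-526) = -144226/((182622 - 399147) - 1524756) + 3478673/(-1244 - 526) = -144226/(-216525 - 1524756) + 3478673/(-1770) = -144226/(-1741281) + 3478673*(-1/1770) = -144226*(-1/1741281) - 3478673/1770 = 144226/1741281 - 3478673/1770 = -2019030640031/1027355790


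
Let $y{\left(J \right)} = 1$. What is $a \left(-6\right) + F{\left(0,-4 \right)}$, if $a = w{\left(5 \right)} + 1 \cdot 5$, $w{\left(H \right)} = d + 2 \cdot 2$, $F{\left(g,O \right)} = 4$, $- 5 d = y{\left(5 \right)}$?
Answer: $- \frac{244}{5} \approx -48.8$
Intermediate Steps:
$d = - \frac{1}{5}$ ($d = \left(- \frac{1}{5}\right) 1 = - \frac{1}{5} \approx -0.2$)
$w{\left(H \right)} = \frac{19}{5}$ ($w{\left(H \right)} = - \frac{1}{5} + 2 \cdot 2 = - \frac{1}{5} + 4 = \frac{19}{5}$)
$a = \frac{44}{5}$ ($a = \frac{19}{5} + 1 \cdot 5 = \frac{19}{5} + 5 = \frac{44}{5} \approx 8.8$)
$a \left(-6\right) + F{\left(0,-4 \right)} = \frac{44}{5} \left(-6\right) + 4 = - \frac{264}{5} + 4 = - \frac{244}{5}$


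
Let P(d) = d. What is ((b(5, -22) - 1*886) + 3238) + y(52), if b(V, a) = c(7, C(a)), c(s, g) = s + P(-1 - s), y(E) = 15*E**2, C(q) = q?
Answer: 42911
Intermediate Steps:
c(s, g) = -1 (c(s, g) = s + (-1 - s) = -1)
b(V, a) = -1
((b(5, -22) - 1*886) + 3238) + y(52) = ((-1 - 1*886) + 3238) + 15*52**2 = ((-1 - 886) + 3238) + 15*2704 = (-887 + 3238) + 40560 = 2351 + 40560 = 42911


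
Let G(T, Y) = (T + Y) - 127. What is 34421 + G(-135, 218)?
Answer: 34377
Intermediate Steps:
G(T, Y) = -127 + T + Y
34421 + G(-135, 218) = 34421 + (-127 - 135 + 218) = 34421 - 44 = 34377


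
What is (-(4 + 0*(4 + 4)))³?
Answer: -64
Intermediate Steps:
(-(4 + 0*(4 + 4)))³ = (-(4 + 0*8))³ = (-(4 + 0))³ = (-1*4)³ = (-4)³ = -64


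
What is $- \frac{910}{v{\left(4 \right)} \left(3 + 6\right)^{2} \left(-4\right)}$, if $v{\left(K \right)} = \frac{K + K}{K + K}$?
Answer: $\frac{455}{162} \approx 2.8086$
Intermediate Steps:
$v{\left(K \right)} = 1$ ($v{\left(K \right)} = \frac{2 K}{2 K} = 2 K \frac{1}{2 K} = 1$)
$- \frac{910}{v{\left(4 \right)} \left(3 + 6\right)^{2} \left(-4\right)} = - \frac{910}{1 \left(3 + 6\right)^{2} \left(-4\right)} = - \frac{910}{1 \cdot 9^{2} \left(-4\right)} = - \frac{910}{1 \cdot 81 \left(-4\right)} = - \frac{910}{81 \left(-4\right)} = - \frac{910}{-324} = \left(-910\right) \left(- \frac{1}{324}\right) = \frac{455}{162}$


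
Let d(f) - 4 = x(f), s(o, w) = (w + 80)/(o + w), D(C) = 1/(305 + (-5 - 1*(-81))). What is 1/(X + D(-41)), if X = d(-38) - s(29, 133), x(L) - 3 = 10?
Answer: 6858/107587 ≈ 0.063744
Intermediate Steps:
D(C) = 1/381 (D(C) = 1/(305 + (-5 + 81)) = 1/(305 + 76) = 1/381)
x(L) = 13 (x(L) = 3 + 10 = 13)
s(o, w) = (80 + w)/(o + w)
d(f) = 17 (d(f) = 4 + 13 = 17)
X = 847/54 (X = 17 - (80 + 133)/(29 + 133) = 17 - 213/162 = 17 - 1*71/54 = 17 - 71/54 = 847/54 ≈ 15.685)
1/(X + D(-41)) = 1/(847/54 + 1/381) = 1/(107587/6858) = 6858/107587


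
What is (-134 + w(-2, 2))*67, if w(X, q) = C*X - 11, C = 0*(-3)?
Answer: -9715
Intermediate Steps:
C = 0
w(X, q) = -11 (w(X, q) = 0*X - 11 = 0 - 11 = -11)
(-134 + w(-2, 2))*67 = (-134 - 11)*67 = -145*67 = -9715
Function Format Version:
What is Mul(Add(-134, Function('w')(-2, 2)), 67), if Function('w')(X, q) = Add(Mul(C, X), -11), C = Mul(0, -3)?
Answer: -9715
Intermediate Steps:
C = 0
Function('w')(X, q) = -11 (Function('w')(X, q) = Add(Mul(0, X), -11) = Add(0, -11) = -11)
Mul(Add(-134, Function('w')(-2, 2)), 67) = Mul(Add(-134, -11), 67) = Mul(-145, 67) = -9715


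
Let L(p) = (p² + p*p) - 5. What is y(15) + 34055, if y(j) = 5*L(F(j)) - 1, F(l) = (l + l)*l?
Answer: 2059029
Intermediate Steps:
F(l) = 2*l² (F(l) = (2*l)*l = 2*l²)
L(p) = -5 + 2*p² (L(p) = (p² + p²) - 5 = 2*p² - 5 = -5 + 2*p²)
y(j) = -26 + 40*j⁴ (y(j) = 5*(-5 + 2*(2*j²)²) - 1 = 5*(-5 + 2*(4*j⁴)) - 1 = 5*(-5 + 8*j⁴) - 1 = (-25 + 40*j⁴) - 1 = -26 + 40*j⁴)
y(15) + 34055 = (-26 + 40*15⁴) + 34055 = (-26 + 40*50625) + 34055 = (-26 + 2025000) + 34055 = 2024974 + 34055 = 2059029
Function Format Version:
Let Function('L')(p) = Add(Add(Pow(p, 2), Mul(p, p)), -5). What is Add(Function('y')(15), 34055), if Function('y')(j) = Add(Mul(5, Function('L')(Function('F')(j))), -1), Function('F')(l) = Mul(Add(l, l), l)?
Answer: 2059029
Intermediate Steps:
Function('F')(l) = Mul(2, Pow(l, 2)) (Function('F')(l) = Mul(Mul(2, l), l) = Mul(2, Pow(l, 2)))
Function('L')(p) = Add(-5, Mul(2, Pow(p, 2))) (Function('L')(p) = Add(Add(Pow(p, 2), Pow(p, 2)), -5) = Add(Mul(2, Pow(p, 2)), -5) = Add(-5, Mul(2, Pow(p, 2))))
Function('y')(j) = Add(-26, Mul(40, Pow(j, 4))) (Function('y')(j) = Add(Mul(5, Add(-5, Mul(2, Pow(Mul(2, Pow(j, 2)), 2)))), -1) = Add(Mul(5, Add(-5, Mul(2, Mul(4, Pow(j, 4))))), -1) = Add(Mul(5, Add(-5, Mul(8, Pow(j, 4)))), -1) = Add(Add(-25, Mul(40, Pow(j, 4))), -1) = Add(-26, Mul(40, Pow(j, 4))))
Add(Function('y')(15), 34055) = Add(Add(-26, Mul(40, Pow(15, 4))), 34055) = Add(Add(-26, Mul(40, 50625)), 34055) = Add(Add(-26, 2025000), 34055) = Add(2024974, 34055) = 2059029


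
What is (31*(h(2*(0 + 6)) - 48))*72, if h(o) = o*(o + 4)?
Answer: 321408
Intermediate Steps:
h(o) = o*(4 + o)
(31*(h(2*(0 + 6)) - 48))*72 = (31*((2*(0 + 6))*(4 + 2*(0 + 6)) - 48))*72 = (31*((2*6)*(4 + 2*6) - 48))*72 = (31*(12*(4 + 12) - 48))*72 = (31*(12*16 - 48))*72 = (31*(192 - 48))*72 = (31*144)*72 = 4464*72 = 321408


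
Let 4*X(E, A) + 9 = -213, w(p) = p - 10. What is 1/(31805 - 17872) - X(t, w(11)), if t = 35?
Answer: 1546565/27866 ≈ 55.500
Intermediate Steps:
w(p) = -10 + p
X(E, A) = -111/2 (X(E, A) = -9/4 + (¼)*(-213) = -9/4 - 213/4 = -111/2)
1/(31805 - 17872) - X(t, w(11)) = 1/(31805 - 17872) - 1*(-111/2) = 1/13933 + 111/2 = 1546565/27866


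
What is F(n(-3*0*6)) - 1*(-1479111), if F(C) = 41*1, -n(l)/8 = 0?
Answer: 1479152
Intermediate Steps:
n(l) = 0 (n(l) = -8*0 = 0)
F(C) = 41
F(n(-3*0*6)) - 1*(-1479111) = 41 - 1*(-1479111) = 41 + 1479111 = 1479152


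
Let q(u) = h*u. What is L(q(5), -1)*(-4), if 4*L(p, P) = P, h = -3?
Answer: 1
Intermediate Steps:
q(u) = -3*u
L(p, P) = P/4
L(q(5), -1)*(-4) = ((1/4)*(-1))*(-4) = -1/4*(-4) = 1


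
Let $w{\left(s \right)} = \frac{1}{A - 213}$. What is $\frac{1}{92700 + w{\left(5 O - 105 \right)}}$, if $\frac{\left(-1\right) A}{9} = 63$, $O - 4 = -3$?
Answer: $\frac{780}{72305999} \approx 1.0787 \cdot 10^{-5}$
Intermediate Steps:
$O = 1$ ($O = 4 - 3 = 1$)
$A = -567$ ($A = \left(-9\right) 63 = -567$)
$w{\left(s \right)} = - \frac{1}{780}$ ($w{\left(s \right)} = \frac{1}{-567 - 213} = \frac{1}{-780} = - \frac{1}{780}$)
$\frac{1}{92700 + w{\left(5 O - 105 \right)}} = \frac{1}{92700 - \frac{1}{780}} = \frac{1}{\frac{72305999}{780}} = \frac{780}{72305999}$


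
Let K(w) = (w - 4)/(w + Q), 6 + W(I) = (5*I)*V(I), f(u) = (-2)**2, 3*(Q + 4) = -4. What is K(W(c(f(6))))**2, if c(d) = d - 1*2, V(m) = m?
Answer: 225/169 ≈ 1.3314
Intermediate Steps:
Q = -16/3 (Q = -4 + (1/3)*(-4) = -4 - 4/3 = -16/3 ≈ -5.3333)
f(u) = 4
c(d) = -2 + d (c(d) = d - 2 = -2 + d)
W(I) = -6 + 5*I**2 (W(I) = -6 + (5*I)*I = -6 + 5*I**2)
K(w) = (-4 + w)/(-16/3 + w) (K(w) = (w - 4)/(w - 16/3) = (-4 + w)/(-16/3 + w))
K(W(c(f(6))))**2 = (3*(-4 + (-6 + 5*(-2 + 4)**2))/(-16 + 3*(-6 + 5*(-2 + 4)**2)))**2 = (3*(-4 + (-6 + 5*2**2))/(-16 + 3*(-6 + 5*2**2)))**2 = (3*(-4 + (-6 + 5*4))/(-16 + 3*(-6 + 5*4)))**2 = (3*(-4 + (-6 + 20))/(-16 + 3*(-6 + 20)))**2 = (3*(-4 + 14)/(-16 + 3*14))**2 = (3*10/(-16 + 42))**2 = (3*10/26)**2 = (3*(1/26)*10)**2 = (15/13)**2 = 225/169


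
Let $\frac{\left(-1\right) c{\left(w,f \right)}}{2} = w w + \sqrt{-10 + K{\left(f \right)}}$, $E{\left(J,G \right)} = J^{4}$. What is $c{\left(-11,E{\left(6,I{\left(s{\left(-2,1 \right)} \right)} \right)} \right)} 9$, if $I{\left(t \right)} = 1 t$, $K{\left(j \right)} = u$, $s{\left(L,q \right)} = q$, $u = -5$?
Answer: $-2178 - 18 i \sqrt{15} \approx -2178.0 - 69.714 i$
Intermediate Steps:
$K{\left(j \right)} = -5$
$I{\left(t \right)} = t$
$c{\left(w,f \right)} = - 2 w^{2} - 2 i \sqrt{15}$ ($c{\left(w,f \right)} = - 2 \left(w w + \sqrt{-10 - 5}\right) = - 2 \left(w^{2} + \sqrt{-15}\right) = - 2 \left(w^{2} + i \sqrt{15}\right) = - 2 w^{2} - 2 i \sqrt{15}$)
$c{\left(-11,E{\left(6,I{\left(s{\left(-2,1 \right)} \right)} \right)} \right)} 9 = \left(- 2 \left(-11\right)^{2} - 2 i \sqrt{15}\right) 9 = \left(\left(-2\right) 121 - 2 i \sqrt{15}\right) 9 = \left(-242 - 2 i \sqrt{15}\right) 9 = -2178 - 18 i \sqrt{15}$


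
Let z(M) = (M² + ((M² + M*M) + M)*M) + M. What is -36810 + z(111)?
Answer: 2723205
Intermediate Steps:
z(M) = M + M² + M*(M + 2*M²) (z(M) = (M² + ((M² + M²) + M)*M) + M = (M² + (2*M² + M)*M) + M = (M² + (M + 2*M²)*M) + M = (M² + M*(M + 2*M²)) + M = M + M² + M*(M + 2*M²))
-36810 + z(111) = -36810 + 111*(1 + 2*111 + 2*111²) = -36810 + 111*(1 + 222 + 2*12321) = -36810 + 111*(1 + 222 + 24642) = -36810 + 111*24865 = -36810 + 2760015 = 2723205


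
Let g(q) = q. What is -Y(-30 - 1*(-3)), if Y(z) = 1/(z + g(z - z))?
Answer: 1/27 ≈ 0.037037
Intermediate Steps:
Y(z) = 1/z (Y(z) = 1/(z + (z - z)) = 1/(z + 0) = 1/z)
-Y(-30 - 1*(-3)) = -1/(-30 - 1*(-3)) = -1/(-30 + 3) = -1/(-27) = -1*(-1/27) = 1/27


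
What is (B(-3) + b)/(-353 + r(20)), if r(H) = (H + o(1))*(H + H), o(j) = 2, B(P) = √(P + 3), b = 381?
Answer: 381/527 ≈ 0.72296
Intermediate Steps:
B(P) = √(3 + P)
r(H) = 2*H*(2 + H) (r(H) = (H + 2)*(H + H) = (2 + H)*(2*H) = 2*H*(2 + H))
(B(-3) + b)/(-353 + r(20)) = (√(3 - 3) + 381)/(-353 + 2*20*(2 + 20)) = (√0 + 381)/(-353 + 2*20*22) = (0 + 381)/(-353 + 880) = 381/527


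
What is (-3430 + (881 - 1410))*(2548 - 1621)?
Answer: -3669993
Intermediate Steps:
(-3430 + (881 - 1410))*(2548 - 1621) = (-3430 - 529)*927 = -3959*927 = -3669993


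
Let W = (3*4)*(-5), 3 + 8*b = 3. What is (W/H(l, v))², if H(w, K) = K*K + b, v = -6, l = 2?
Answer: 25/9 ≈ 2.7778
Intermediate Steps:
b = 0 (b = -3/8 + (⅛)*3 = -3/8 + 3/8 = 0)
H(w, K) = K² (H(w, K) = K*K + 0 = K² + 0 = K²)
W = -60 (W = 12*(-5) = -60)
(W/H(l, v))² = (-60/((-6)²))² = (-60/36)² = (-60*1/36)² = (-5/3)² = 25/9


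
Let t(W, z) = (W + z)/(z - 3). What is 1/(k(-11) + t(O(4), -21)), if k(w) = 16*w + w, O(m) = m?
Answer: -24/4471 ≈ -0.0053679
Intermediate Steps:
t(W, z) = (W + z)/(-3 + z)
k(w) = 17*w
1/(k(-11) + t(O(4), -21)) = 1/(17*(-11) + (4 - 21)/(-3 - 21)) = 1/(-187 - 17/(-24)) = 1/(-187 - 1/24*(-17)) = 1/(-187 + 17/24) = 1/(-4471/24) = -24/4471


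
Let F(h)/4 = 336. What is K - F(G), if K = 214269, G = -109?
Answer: 212925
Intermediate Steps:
F(h) = 1344 (F(h) = 4*336 = 1344)
K - F(G) = 214269 - 1*1344 = 214269 - 1344 = 212925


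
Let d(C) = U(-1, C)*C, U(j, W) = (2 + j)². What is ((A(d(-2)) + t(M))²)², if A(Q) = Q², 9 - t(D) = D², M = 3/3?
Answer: 20736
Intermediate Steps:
M = 1 (M = 3*(⅓) = 1)
d(C) = C (d(C) = (2 - 1)²*C = 1²*C = 1*C = C)
t(D) = 9 - D²
((A(d(-2)) + t(M))²)² = (((-2)² + (9 - 1*1²))²)² = ((4 + (9 - 1*1))²)² = ((4 + (9 - 1))²)² = ((4 + 8)²)² = (12²)² = 144² = 20736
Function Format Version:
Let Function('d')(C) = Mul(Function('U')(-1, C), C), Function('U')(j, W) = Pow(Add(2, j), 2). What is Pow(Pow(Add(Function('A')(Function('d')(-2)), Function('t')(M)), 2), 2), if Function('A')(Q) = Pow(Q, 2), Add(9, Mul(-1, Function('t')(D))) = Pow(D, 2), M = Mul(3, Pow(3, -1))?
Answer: 20736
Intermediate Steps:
M = 1 (M = Mul(3, Rational(1, 3)) = 1)
Function('d')(C) = C (Function('d')(C) = Mul(Pow(Add(2, -1), 2), C) = Mul(Pow(1, 2), C) = Mul(1, C) = C)
Function('t')(D) = Add(9, Mul(-1, Pow(D, 2)))
Pow(Pow(Add(Function('A')(Function('d')(-2)), Function('t')(M)), 2), 2) = Pow(Pow(Add(Pow(-2, 2), Add(9, Mul(-1, Pow(1, 2)))), 2), 2) = Pow(Pow(Add(4, Add(9, Mul(-1, 1))), 2), 2) = Pow(Pow(Add(4, Add(9, -1)), 2), 2) = Pow(Pow(Add(4, 8), 2), 2) = Pow(Pow(12, 2), 2) = Pow(144, 2) = 20736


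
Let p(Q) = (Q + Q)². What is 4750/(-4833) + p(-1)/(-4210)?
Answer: -10008416/10173465 ≈ -0.98378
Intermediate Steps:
p(Q) = 4*Q² (p(Q) = (2*Q)² = 4*Q²)
4750/(-4833) + p(-1)/(-4210) = 4750/(-4833) + (4*(-1)²)/(-4210) = 4750*(-1/4833) + (4*1)*(-1/4210) = -4750/4833 + 4*(-1/4210) = -4750/4833 - 2/2105 = -10008416/10173465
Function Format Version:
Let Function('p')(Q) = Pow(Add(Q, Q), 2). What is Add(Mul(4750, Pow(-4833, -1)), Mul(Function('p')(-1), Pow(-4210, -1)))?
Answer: Rational(-10008416, 10173465) ≈ -0.98378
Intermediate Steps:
Function('p')(Q) = Mul(4, Pow(Q, 2)) (Function('p')(Q) = Pow(Mul(2, Q), 2) = Mul(4, Pow(Q, 2)))
Add(Mul(4750, Pow(-4833, -1)), Mul(Function('p')(-1), Pow(-4210, -1))) = Add(Mul(4750, Pow(-4833, -1)), Mul(Mul(4, Pow(-1, 2)), Pow(-4210, -1))) = Add(Mul(4750, Rational(-1, 4833)), Mul(Mul(4, 1), Rational(-1, 4210))) = Add(Rational(-4750, 4833), Mul(4, Rational(-1, 4210))) = Add(Rational(-4750, 4833), Rational(-2, 2105)) = Rational(-10008416, 10173465)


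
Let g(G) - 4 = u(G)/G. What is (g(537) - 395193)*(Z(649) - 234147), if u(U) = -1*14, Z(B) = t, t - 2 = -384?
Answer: 49770925170203/537 ≈ 9.2683e+10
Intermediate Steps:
t = -382 (t = 2 - 384 = -382)
Z(B) = -382
u(U) = -14
g(G) = 4 - 14/G
(g(537) - 395193)*(Z(649) - 234147) = ((4 - 14/537) - 395193)*(-382 - 234147) = ((4 - 14*1/537) - 395193)*(-234529) = ((4 - 14/537) - 395193)*(-234529) = (2134/537 - 395193)*(-234529) = -212216507/537*(-234529) = 49770925170203/537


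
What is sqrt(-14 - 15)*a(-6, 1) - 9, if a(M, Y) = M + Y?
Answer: -9 - 5*I*sqrt(29) ≈ -9.0 - 26.926*I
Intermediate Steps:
sqrt(-14 - 15)*a(-6, 1) - 9 = sqrt(-14 - 15)*(-6 + 1) - 9 = sqrt(-29)*(-5) - 9 = (I*sqrt(29))*(-5) - 9 = -5*I*sqrt(29) - 9 = -9 - 5*I*sqrt(29)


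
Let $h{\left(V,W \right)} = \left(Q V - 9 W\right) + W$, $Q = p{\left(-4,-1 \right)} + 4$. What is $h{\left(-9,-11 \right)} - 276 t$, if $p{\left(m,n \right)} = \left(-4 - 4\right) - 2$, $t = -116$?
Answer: $32158$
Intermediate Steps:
$p{\left(m,n \right)} = -10$ ($p{\left(m,n \right)} = -8 - 2 = -10$)
$Q = -6$ ($Q = -10 + 4 = -6$)
$h{\left(V,W \right)} = - 8 W - 6 V$ ($h{\left(V,W \right)} = \left(- 6 V - 9 W\right) + W = \left(- 9 W - 6 V\right) + W = - 8 W - 6 V$)
$h{\left(-9,-11 \right)} - 276 t = \left(\left(-8\right) \left(-11\right) - -54\right) - -32016 = \left(88 + 54\right) + 32016 = 142 + 32016 = 32158$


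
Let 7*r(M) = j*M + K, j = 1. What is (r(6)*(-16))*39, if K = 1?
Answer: -624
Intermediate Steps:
r(M) = ⅐ + M/7 (r(M) = (1*M + 1)/7 = (M + 1)/7 = (1 + M)/7 = ⅐ + M/7)
(r(6)*(-16))*39 = ((⅐ + (⅐)*6)*(-16))*39 = ((⅐ + 6/7)*(-16))*39 = (1*(-16))*39 = -16*39 = -624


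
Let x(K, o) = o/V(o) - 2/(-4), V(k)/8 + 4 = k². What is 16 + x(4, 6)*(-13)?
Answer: 1177/128 ≈ 9.1953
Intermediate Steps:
V(k) = -32 + 8*k²
x(K, o) = ½ + o/(-32 + 8*o²) (x(K, o) = o/(-32 + 8*o²) - 2/(-4) = o/(-32 + 8*o²) - 2*(-¼) = o/(-32 + 8*o²) + ½ = ½ + o/(-32 + 8*o²))
16 + x(4, 6)*(-13) = 16 + ((-16 + 6 + 4*6²)/(8*(-4 + 6²)))*(-13) = 16 + ((-16 + 6 + 4*36)/(8*(-4 + 36)))*(-13) = 16 + ((⅛)*(-16 + 6 + 144)/32)*(-13) = 16 + ((⅛)*(1/32)*134)*(-13) = 16 + (67/128)*(-13) = 16 - 871/128 = 1177/128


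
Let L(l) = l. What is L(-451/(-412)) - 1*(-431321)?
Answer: 177704703/412 ≈ 4.3132e+5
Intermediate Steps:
L(-451/(-412)) - 1*(-431321) = -451/(-412) - 1*(-431321) = -451*(-1/412) + 431321 = 451/412 + 431321 = 177704703/412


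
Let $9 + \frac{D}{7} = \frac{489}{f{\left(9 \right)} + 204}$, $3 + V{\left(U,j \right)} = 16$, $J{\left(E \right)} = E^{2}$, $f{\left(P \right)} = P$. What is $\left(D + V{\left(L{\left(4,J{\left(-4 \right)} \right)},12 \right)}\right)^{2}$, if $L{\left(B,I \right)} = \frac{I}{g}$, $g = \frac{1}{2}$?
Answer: $\frac{5803281}{5041} \approx 1151.2$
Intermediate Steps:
$g = \frac{1}{2} \approx 0.5$
$L{\left(B,I \right)} = 2 I$ ($L{\left(B,I \right)} = I \frac{1}{\frac{1}{2}} = I 2 = 2 I$)
$V{\left(U,j \right)} = 13$ ($V{\left(U,j \right)} = -3 + 16 = 13$)
$D = - \frac{3332}{71}$ ($D = -63 + 7 \frac{489}{9 + 204} = -63 + 7 \cdot \frac{489}{213} = -63 + 7 \cdot 489 \cdot \frac{1}{213} = -63 + 7 \cdot \frac{163}{71} = -63 + \frac{1141}{71} = - \frac{3332}{71} \approx -46.93$)
$\left(D + V{\left(L{\left(4,J{\left(-4 \right)} \right)},12 \right)}\right)^{2} = \left(- \frac{3332}{71} + 13\right)^{2} = \left(- \frac{2409}{71}\right)^{2} = \frac{5803281}{5041}$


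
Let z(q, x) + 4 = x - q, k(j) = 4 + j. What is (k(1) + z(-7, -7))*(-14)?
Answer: -14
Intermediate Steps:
z(q, x) = -4 + x - q (z(q, x) = -4 + (x - q) = -4 + x - q)
(k(1) + z(-7, -7))*(-14) = ((4 + 1) + (-4 - 7 - 1*(-7)))*(-14) = (5 + (-4 - 7 + 7))*(-14) = (5 - 4)*(-14) = 1*(-14) = -14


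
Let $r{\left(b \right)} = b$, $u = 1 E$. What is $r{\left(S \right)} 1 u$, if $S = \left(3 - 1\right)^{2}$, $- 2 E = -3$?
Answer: $6$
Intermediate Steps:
$E = \frac{3}{2}$ ($E = \left(- \frac{1}{2}\right) \left(-3\right) = \frac{3}{2} \approx 1.5$)
$u = \frac{3}{2}$ ($u = 1 \cdot \frac{3}{2} = \frac{3}{2} \approx 1.5$)
$S = 4$ ($S = 2^{2} = 4$)
$r{\left(S \right)} 1 u = 4 \cdot 1 \cdot \frac{3}{2} = 4 \cdot \frac{3}{2} = 6$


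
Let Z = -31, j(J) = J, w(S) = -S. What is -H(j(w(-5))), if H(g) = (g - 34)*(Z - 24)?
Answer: -1595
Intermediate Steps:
H(g) = 1870 - 55*g (H(g) = (g - 34)*(-31 - 24) = (-34 + g)*(-55) = 1870 - 55*g)
-H(j(w(-5))) = -(1870 - (-55)*(-5)) = -(1870 - 55*5) = -(1870 - 275) = -1*1595 = -1595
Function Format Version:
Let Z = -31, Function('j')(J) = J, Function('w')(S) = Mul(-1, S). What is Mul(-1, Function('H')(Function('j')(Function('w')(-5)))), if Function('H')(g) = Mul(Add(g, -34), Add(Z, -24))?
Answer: -1595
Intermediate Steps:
Function('H')(g) = Add(1870, Mul(-55, g)) (Function('H')(g) = Mul(Add(g, -34), Add(-31, -24)) = Mul(Add(-34, g), -55) = Add(1870, Mul(-55, g)))
Mul(-1, Function('H')(Function('j')(Function('w')(-5)))) = Mul(-1, Add(1870, Mul(-55, Mul(-1, -5)))) = Mul(-1, Add(1870, Mul(-55, 5))) = Mul(-1, Add(1870, -275)) = Mul(-1, 1595) = -1595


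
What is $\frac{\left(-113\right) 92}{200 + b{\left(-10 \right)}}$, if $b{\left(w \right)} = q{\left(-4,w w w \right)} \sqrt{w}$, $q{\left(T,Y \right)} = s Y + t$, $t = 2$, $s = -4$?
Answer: $- \frac{51980}{4005001} + \frac{5200599 i \sqrt{10}}{20025005} \approx -0.012979 + 0.82126 i$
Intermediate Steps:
$q{\left(T,Y \right)} = 2 - 4 Y$ ($q{\left(T,Y \right)} = - 4 Y + 2 = 2 - 4 Y$)
$b{\left(w \right)} = \sqrt{w} \left(2 - 4 w^{3}\right)$ ($b{\left(w \right)} = \left(2 - 4 w w w\right) \sqrt{w} = \left(2 - 4 w^{2} w\right) \sqrt{w} = \left(2 - 4 w^{3}\right) \sqrt{w} = \sqrt{w} \left(2 - 4 w^{3}\right)$)
$\frac{\left(-113\right) 92}{200 + b{\left(-10 \right)}} = \frac{\left(-113\right) 92}{200 + \sqrt{-10} \left(2 - 4 \left(-10\right)^{3}\right)} = - \frac{10396}{200 + i \sqrt{10} \left(2 - -4000\right)} = - \frac{10396}{200 + i \sqrt{10} \left(2 + 4000\right)} = - \frac{10396}{200 + i \sqrt{10} \cdot 4002} = - \frac{10396}{200 + 4002 i \sqrt{10}}$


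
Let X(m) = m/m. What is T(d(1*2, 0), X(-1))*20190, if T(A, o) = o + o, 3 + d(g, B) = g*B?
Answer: 40380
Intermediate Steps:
d(g, B) = -3 + B*g (d(g, B) = -3 + g*B = -3 + B*g)
X(m) = 1
T(A, o) = 2*o
T(d(1*2, 0), X(-1))*20190 = (2*1)*20190 = 2*20190 = 40380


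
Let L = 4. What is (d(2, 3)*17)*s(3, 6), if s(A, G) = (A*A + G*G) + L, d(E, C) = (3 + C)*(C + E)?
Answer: 24990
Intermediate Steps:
s(A, G) = 4 + A² + G² (s(A, G) = (A*A + G*G) + 4 = (A² + G²) + 4 = 4 + A² + G²)
(d(2, 3)*17)*s(3, 6) = ((3² + 3*3 + 3*2 + 3*2)*17)*(4 + 3² + 6²) = ((9 + 9 + 6 + 6)*17)*(4 + 9 + 36) = (30*17)*49 = 510*49 = 24990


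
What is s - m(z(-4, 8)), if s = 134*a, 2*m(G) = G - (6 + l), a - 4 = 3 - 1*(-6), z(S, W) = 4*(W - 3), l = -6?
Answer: 1732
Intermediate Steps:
z(S, W) = -12 + 4*W (z(S, W) = 4*(-3 + W) = -12 + 4*W)
a = 13 (a = 4 + (3 - 1*(-6)) = 4 + (3 + 6) = 4 + 9 = 13)
m(G) = G/2 (m(G) = (G - (6 - 6))/2 = (G - 1*0)/2 = (G + 0)/2 = G/2)
s = 1742 (s = 134*13 = 1742)
s - m(z(-4, 8)) = 1742 - (-12 + 4*8)/2 = 1742 - (-12 + 32)/2 = 1742 - 20/2 = 1742 - 1*10 = 1742 - 10 = 1732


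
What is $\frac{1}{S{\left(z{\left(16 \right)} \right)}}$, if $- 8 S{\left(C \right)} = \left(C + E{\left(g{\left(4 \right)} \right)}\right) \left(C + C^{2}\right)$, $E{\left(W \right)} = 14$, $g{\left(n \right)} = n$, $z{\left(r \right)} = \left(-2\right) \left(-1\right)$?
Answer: $- \frac{1}{12} \approx -0.083333$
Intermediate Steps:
$z{\left(r \right)} = 2$
$S{\left(C \right)} = - \frac{\left(14 + C\right) \left(C + C^{2}\right)}{8}$ ($S{\left(C \right)} = - \frac{\left(C + 14\right) \left(C + C^{2}\right)}{8} = - \frac{\left(14 + C\right) \left(C + C^{2}\right)}{8}$)
$\frac{1}{S{\left(z{\left(16 \right)} \right)}} = \frac{1}{\left(- \frac{1}{8}\right) 2 \left(14 + 2^{2} + 15 \cdot 2\right)} = \frac{1}{\left(- \frac{1}{8}\right) 2 \left(14 + 4 + 30\right)} = \frac{1}{\left(- \frac{1}{8}\right) 2 \cdot 48} = \frac{1}{-12} = - \frac{1}{12}$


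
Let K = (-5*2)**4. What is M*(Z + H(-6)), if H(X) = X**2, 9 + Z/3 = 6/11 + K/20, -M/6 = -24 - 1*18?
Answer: 4187484/11 ≈ 3.8068e+5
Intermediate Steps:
M = 252 (M = -6*(-24 - 1*18) = -6*(-24 - 18) = -6*(-42) = 252)
K = 10000 (K = (-10)**4 = 10000)
Z = 16221/11 (Z = -27 + 3*(6/11 + 10000/20) = -27 + 3*(6*(1/11) + 10000*(1/20)) = -27 + 3*(6/11 + 500) = -27 + 3*(5506/11) = -27 + 16518/11 = 16221/11 ≈ 1474.6)
M*(Z + H(-6)) = 252*(16221/11 + (-6)**2) = 252*(16221/11 + 36) = 252*(16617/11) = 4187484/11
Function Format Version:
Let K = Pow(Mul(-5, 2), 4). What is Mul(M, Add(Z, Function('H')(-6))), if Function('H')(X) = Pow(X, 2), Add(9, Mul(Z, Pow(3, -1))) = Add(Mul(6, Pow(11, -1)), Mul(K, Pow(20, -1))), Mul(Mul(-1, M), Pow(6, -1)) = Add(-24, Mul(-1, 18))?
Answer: Rational(4187484, 11) ≈ 3.8068e+5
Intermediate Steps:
M = 252 (M = Mul(-6, Add(-24, Mul(-1, 18))) = Mul(-6, Add(-24, -18)) = Mul(-6, -42) = 252)
K = 10000 (K = Pow(-10, 4) = 10000)
Z = Rational(16221, 11) (Z = Add(-27, Mul(3, Add(Mul(6, Pow(11, -1)), Mul(10000, Pow(20, -1))))) = Add(-27, Mul(3, Add(Mul(6, Rational(1, 11)), Mul(10000, Rational(1, 20))))) = Add(-27, Mul(3, Add(Rational(6, 11), 500))) = Add(-27, Mul(3, Rational(5506, 11))) = Add(-27, Rational(16518, 11)) = Rational(16221, 11) ≈ 1474.6)
Mul(M, Add(Z, Function('H')(-6))) = Mul(252, Add(Rational(16221, 11), Pow(-6, 2))) = Mul(252, Add(Rational(16221, 11), 36)) = Mul(252, Rational(16617, 11)) = Rational(4187484, 11)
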